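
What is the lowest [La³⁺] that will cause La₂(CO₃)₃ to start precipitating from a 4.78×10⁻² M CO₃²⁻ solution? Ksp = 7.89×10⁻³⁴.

A salt starts to precipitate once the ion product Q reaches its Ksp.
La₂(CO₃)₃(s) ⇌ 2 La³⁺(aq) + 3 CO₃²⁻(aq)
Ksp = [La³⁺]^2[CO₃²⁻]^3 = [La³⁺]^2(4.78×10⁻²)^3
[La³⁺]^2 = 7.89×10⁻³⁴ / (4.78×10⁻²)^3 = 7.22×10⁻³⁰
[La³⁺] = 2.69×10⁻¹⁵ M

2.69×10⁻¹⁵ M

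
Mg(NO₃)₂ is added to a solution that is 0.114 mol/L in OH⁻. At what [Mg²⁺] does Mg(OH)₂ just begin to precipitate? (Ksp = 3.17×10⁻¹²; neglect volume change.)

2.44×10⁻¹⁰ M

Precipitation of each salt begins when its ion product equals Ksp.
Mg(OH)₂(s) ⇌ Mg²⁺(aq) + 2 OH⁻(aq)
Ksp = [Mg²⁺][OH⁻]^2 = [Mg²⁺](0.114)^2
[Mg²⁺] = 3.17×10⁻¹² / (0.114)^2 = 2.44×10⁻¹⁰
[Mg²⁺] = 2.44×10⁻¹⁰ mol/L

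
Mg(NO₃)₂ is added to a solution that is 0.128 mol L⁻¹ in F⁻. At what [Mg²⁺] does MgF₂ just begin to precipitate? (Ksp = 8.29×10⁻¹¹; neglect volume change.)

Precipitation begins when Q = Ksp.
MgF₂(s) ⇌ Mg²⁺(aq) + 2 F⁻(aq)
Ksp = [Mg²⁺][F⁻]^2 = [Mg²⁺](0.128)^2
[Mg²⁺] = 8.29×10⁻¹¹ / (0.128)^2 = 5.06×10⁻⁹
[Mg²⁺] = 5.06×10⁻⁹ mol L⁻¹

5.06×10⁻⁹ M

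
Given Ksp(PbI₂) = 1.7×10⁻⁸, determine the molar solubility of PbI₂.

PbI₂(s) ⇌ Pb²⁺(aq) + 2 I⁻(aq)
Let s be the molar solubility. Then [Pb²⁺] = s and [I⁻] = 2s.
Ksp = [Pb²⁺][I⁻]^2 = s · (2s)^2 = 4s^3
4s^3 = 1.7×10⁻⁸  ⇒  s^3 = 4.3×10⁻⁹
s = (4.3×10⁻⁹)^(1/3) = 1.6×10⁻³ mol L⁻¹

1.6×10⁻³ M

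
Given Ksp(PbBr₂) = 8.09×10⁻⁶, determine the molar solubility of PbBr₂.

1.26×10⁻² M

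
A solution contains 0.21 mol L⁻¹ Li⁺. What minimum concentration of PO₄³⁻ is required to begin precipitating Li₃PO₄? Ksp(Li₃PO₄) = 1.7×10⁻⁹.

A salt starts to precipitate once the ion product Q reaches its Ksp.
Li₃PO₄(s) ⇌ 3 Li⁺(aq) + PO₄³⁻(aq)
Ksp = [Li⁺]^3[PO₄³⁻] = [PO₄³⁻](0.21)^3
[PO₄³⁻] = 1.7×10⁻⁹ / (0.21)^3 = 1.8×10⁻⁷
[PO₄³⁻] = 1.8×10⁻⁷ mol L⁻¹

1.8×10⁻⁷ M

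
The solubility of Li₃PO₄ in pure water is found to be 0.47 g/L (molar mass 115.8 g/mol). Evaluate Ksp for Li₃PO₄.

Convert to molarity: s = 0.47 / 115.8 = 4.059×10⁻³ mol/L
Li₃PO₄(s) ⇌ 3 Li⁺(aq) + PO₄³⁻(aq)
For each mole of Li₃PO₄ that dissolves per liter, [Li⁺] = 3s and [PO₄³⁻] = s; let s denote this solubility.
Ksp = [Li⁺]^3[PO₄³⁻] = (3s)^3 · s = 27s^4
Ksp = 27 × (4.059×10⁻³)^4 = 7.3×10⁻⁹

Ksp = 7.3×10⁻⁹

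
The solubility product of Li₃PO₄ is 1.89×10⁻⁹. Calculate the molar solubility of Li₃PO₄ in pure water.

2.89×10⁻³ M

Li₃PO₄(s) ⇌ 3 Li⁺(aq) + PO₄³⁻(aq)
For each mole of Li₃PO₄ that dissolves per liter, [Li⁺] = 3s and [PO₄³⁻] = s; let s denote this solubility.
Ksp = [Li⁺]^3[PO₄³⁻] = (3s)^3 · s = 27s^4
27s^4 = 1.89×10⁻⁹  ⇒  s^4 = 7.00×10⁻¹¹
s = 2.89×10⁻³ mol/L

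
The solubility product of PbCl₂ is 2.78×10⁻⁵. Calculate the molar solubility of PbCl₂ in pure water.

1.91×10⁻² M

PbCl₂(s) ⇌ Pb²⁺(aq) + 2 Cl⁻(aq)
Call the molar solubility s, so that [Pb²⁺] = s and [Cl⁻] = 2s.
Ksp = [Pb²⁺][Cl⁻]^2 = s · (2s)^2 = 4s^3
4s^3 = 2.78×10⁻⁵  ⇒  s^3 = 6.95×10⁻⁶
s = 1.91×10⁻² mol L⁻¹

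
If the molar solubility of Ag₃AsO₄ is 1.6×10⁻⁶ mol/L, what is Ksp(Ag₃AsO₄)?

Ag₃AsO₄(s) ⇌ 3 Ag⁺(aq) + AsO₄³⁻(aq)
Call the molar solubility s, so that [Ag⁺] = 3s and [AsO₄³⁻] = s.
Ksp = [Ag⁺]^3[AsO₄³⁻] = (3s)^3 · s = 27s^4
Ksp = 27 × (1.6×10⁻⁶)^4 = 1.8×10⁻²²

Ksp = 1.8×10⁻²²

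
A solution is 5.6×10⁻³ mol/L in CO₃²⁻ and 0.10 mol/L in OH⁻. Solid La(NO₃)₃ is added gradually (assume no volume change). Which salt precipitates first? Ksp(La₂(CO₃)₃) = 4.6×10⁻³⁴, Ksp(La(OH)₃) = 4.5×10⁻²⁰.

Precipitation of each salt begins when its ion product equals Ksp.
For La₂(CO₃)₃: [La³⁺] = (Ksp/[CO₃²⁻]^3)^(1/2) = 5.1×10⁻¹⁴ mol/L
For La(OH)₃: [La³⁺] = (Ksp/[OH⁻]^3) = 4.5×10⁻¹⁷ mol/L
La(OH)₃ requires the lower [La³⁺], so it precipitates first.

La(OH)₃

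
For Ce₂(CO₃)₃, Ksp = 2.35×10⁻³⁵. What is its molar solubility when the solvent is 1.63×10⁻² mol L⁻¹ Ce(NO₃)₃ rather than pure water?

1.49×10⁻¹¹ M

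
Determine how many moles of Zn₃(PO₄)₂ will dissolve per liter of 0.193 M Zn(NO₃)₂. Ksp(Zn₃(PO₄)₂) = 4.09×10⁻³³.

3.77×10⁻¹⁶ M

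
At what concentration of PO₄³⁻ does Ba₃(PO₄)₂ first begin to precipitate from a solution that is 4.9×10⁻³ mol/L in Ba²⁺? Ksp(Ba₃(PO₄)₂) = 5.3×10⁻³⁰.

The threshold for precipitation is Q = Ksp.
Ba₃(PO₄)₂(s) ⇌ 3 Ba²⁺(aq) + 2 PO₄³⁻(aq)
Ksp = [Ba²⁺]^3[PO₄³⁻]^2 = [PO₄³⁻]^2(4.9×10⁻³)^3
[PO₄³⁻]^2 = 5.3×10⁻³⁰ / (4.9×10⁻³)^3 = 4.5×10⁻²³
[PO₄³⁻] = 6.7×10⁻¹² mol/L

6.7×10⁻¹² M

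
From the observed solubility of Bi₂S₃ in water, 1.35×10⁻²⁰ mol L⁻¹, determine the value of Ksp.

Ksp = 4.84×10⁻⁹⁸

Bi₂S₃(s) ⇌ 2 Bi³⁺(aq) + 3 S²⁻(aq)
If s mol/L of Bi₂S₃ dissolves, [Bi³⁺] = 2s and [S²⁻] = 3s.
Ksp = [Bi³⁺]^2[S²⁻]^3 = (2s)^2 · (3s)^3 = 108s^5
Ksp = 108 × (1.35×10⁻²⁰)^5 = 4.84×10⁻⁹⁸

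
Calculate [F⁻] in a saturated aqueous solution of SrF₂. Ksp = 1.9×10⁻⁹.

SrF₂(s) ⇌ Sr²⁺(aq) + 2 F⁻(aq)
For each mole of SrF₂ that dissolves per liter, [Sr²⁺] = s and [F⁻] = 2s; let s denote this solubility.
Ksp = [Sr²⁺][F⁻]^2 = s · (2s)^2 = 4s^3 = 1.9×10⁻⁹
s = 7.8×10⁻⁴ M
[F⁻] = 2s = 1.6×10⁻³ M

1.6×10⁻³ M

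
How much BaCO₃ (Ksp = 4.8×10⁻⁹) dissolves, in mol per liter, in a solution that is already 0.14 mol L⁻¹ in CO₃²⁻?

BaCO₃(s) ⇌ Ba²⁺(aq) + CO₃²⁻(aq)
Let s be the solubility of BaCO₃ here. The common ion gives [CO₃²⁻] ≈ 0.14 mol L⁻¹, and [Ba²⁺] = s.
Ksp = [Ba²⁺][CO₃²⁻] = s(0.14)
s = 4.8×10⁻⁹ / (0.14) = 3.4×10⁻⁸
s = 3.4×10⁻⁸ mol L⁻¹

3.4×10⁻⁸ M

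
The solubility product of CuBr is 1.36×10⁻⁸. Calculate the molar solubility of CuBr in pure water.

1.17×10⁻⁴ M

CuBr(s) ⇌ Cu⁺(aq) + Br⁻(aq)
Let s be the molar solubility. Then [Cu⁺] = s and [Br⁻] = s.
Ksp = [Cu⁺][Br⁻] = s · s = s^2
s^2 = 1.36×10⁻⁸
s = (1.36×10⁻⁸)^(1/2) = 1.17×10⁻⁴ mol L⁻¹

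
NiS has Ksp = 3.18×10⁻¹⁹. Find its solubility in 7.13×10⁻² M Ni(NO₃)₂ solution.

NiS(s) ⇌ Ni²⁺(aq) + S²⁻(aq)
Let s be the solubility of NiS here. The common ion gives [Ni²⁺] ≈ 7.13×10⁻² M, and [S²⁻] = s.
Ksp = [Ni²⁺][S²⁻] = (7.13×10⁻²)s
s = 3.18×10⁻¹⁹ / (7.13×10⁻²) = 4.46×10⁻¹⁸
s = 4.46×10⁻¹⁸ M

4.46×10⁻¹⁸ M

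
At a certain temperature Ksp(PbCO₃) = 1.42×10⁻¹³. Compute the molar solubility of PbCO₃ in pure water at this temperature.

PbCO₃(s) ⇌ Pb²⁺(aq) + CO₃²⁻(aq)
For each mole of PbCO₃ that dissolves per liter, [Pb²⁺] = s and [CO₃²⁻] = s; let s denote this solubility.
Ksp = [Pb²⁺][CO₃²⁻] = s · s = s^2
s^2 = 1.42×10⁻¹³
s = 3.77×10⁻⁷ mol L⁻¹

3.77×10⁻⁷ M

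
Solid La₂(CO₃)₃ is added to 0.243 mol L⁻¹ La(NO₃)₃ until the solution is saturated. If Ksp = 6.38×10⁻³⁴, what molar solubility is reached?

7.37×10⁻¹² M

La₂(CO₃)₃(s) ⇌ 2 La³⁺(aq) + 3 CO₃²⁻(aq)
The solution already contains La³⁺ at 0.243 mol L⁻¹. Let s be the molar solubility of La₂(CO₃)₃.
[La³⁺] ≈ 0.243 mol L⁻¹ (common ion dominates); [CO₃²⁻] = 3s.
Ksp = [La³⁺]^2[CO₃²⁻]^3 = (0.243)^2(3s)^3
(3s)^3 = 6.38×10⁻³⁴ / (0.243)^2 = 1.08×10⁻³²
s = 7.37×10⁻¹² mol L⁻¹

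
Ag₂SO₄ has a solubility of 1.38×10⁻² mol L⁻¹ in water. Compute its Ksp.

Ag₂SO₄(s) ⇌ 2 Ag⁺(aq) + SO₄²⁻(aq)
For each mole of Ag₂SO₄ that dissolves per liter, [Ag⁺] = 2s and [SO₄²⁻] = s; let s denote this solubility.
Ksp = [Ag⁺]^2[SO₄²⁻] = (2s)^2 · s = 4s^3
Ksp = 4 × (1.38×10⁻²)^3 = 1.05×10⁻⁵

Ksp = 1.05×10⁻⁵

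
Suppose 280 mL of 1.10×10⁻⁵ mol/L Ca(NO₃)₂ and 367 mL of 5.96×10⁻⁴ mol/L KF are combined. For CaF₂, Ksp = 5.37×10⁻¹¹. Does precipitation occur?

No

After mixing, V = 280 mL + 367 mL = 647 mL.
[Ca²⁺] = (1.10×10⁻⁵)(280)/647 = 4.76×10⁻⁶ mol/L
[F⁻] = (5.96×10⁻⁴)(367)/647 = 3.38×10⁻⁴ mol/L
Q = [Ca²⁺][F⁻]^2 = 5.44×10⁻¹³
Since Q (5.44×10⁻¹³) is less than Ksp (5.37×10⁻¹¹), no CaF₂ precipitates.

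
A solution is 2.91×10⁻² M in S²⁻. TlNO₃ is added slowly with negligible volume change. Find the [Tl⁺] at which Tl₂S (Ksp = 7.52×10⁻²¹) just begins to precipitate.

5.08×10⁻¹⁰ M

Precipitation of each salt begins when its ion product equals Ksp.
Tl₂S(s) ⇌ 2 Tl⁺(aq) + S²⁻(aq)
Ksp = [Tl⁺]^2[S²⁻] = [Tl⁺]^2(2.91×10⁻²)
[Tl⁺]^2 = 7.52×10⁻²¹ / (2.91×10⁻²) = 2.58×10⁻¹⁹
[Tl⁺] = 5.08×10⁻¹⁰ M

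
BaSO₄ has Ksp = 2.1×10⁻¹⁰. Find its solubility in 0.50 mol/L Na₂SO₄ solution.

4.2×10⁻¹⁰ M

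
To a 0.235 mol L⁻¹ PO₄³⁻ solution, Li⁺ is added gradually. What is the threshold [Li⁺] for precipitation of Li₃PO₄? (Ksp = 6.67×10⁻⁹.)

The threshold for precipitation is Q = Ksp.
Li₃PO₄(s) ⇌ 3 Li⁺(aq) + PO₄³⁻(aq)
Ksp = [Li⁺]^3[PO₄³⁻] = [Li⁺]^3(0.235)
[Li⁺]^3 = 6.67×10⁻⁹ / (0.235) = 2.84×10⁻⁸
[Li⁺] = 3.05×10⁻³ mol L⁻¹

3.05×10⁻³ M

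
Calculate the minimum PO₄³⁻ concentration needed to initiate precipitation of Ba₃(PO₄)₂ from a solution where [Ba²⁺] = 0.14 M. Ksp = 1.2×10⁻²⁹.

6.6×10⁻¹⁴ M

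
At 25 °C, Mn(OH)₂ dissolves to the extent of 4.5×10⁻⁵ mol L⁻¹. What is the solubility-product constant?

Ksp = 3.6×10⁻¹³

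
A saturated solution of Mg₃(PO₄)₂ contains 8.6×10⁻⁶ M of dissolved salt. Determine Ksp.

Ksp = 5.1×10⁻²⁴

Mg₃(PO₄)₂(s) ⇌ 3 Mg²⁺(aq) + 2 PO₄³⁻(aq)
For each mole of Mg₃(PO₄)₂ that dissolves per liter, [Mg²⁺] = 3s and [PO₄³⁻] = 2s; let s denote this solubility.
Ksp = [Mg²⁺]^3[PO₄³⁻]^2 = (3s)^3 · (2s)^2 = 108s^5
Ksp = 108 × (8.6×10⁻⁶)^5 = 5.1×10⁻²⁴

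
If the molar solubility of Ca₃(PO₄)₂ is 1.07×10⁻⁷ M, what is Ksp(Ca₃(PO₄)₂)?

Ca₃(PO₄)₂(s) ⇌ 3 Ca²⁺(aq) + 2 PO₄³⁻(aq)
If s mol/L of Ca₃(PO₄)₂ dissolves, [Ca²⁺] = 3s and [PO₄³⁻] = 2s.
Ksp = [Ca²⁺]^3[PO₄³⁻]^2 = (3s)^3 · (2s)^2 = 108s^5
Ksp = 108 × (1.07×10⁻⁷)^5 = 1.51×10⁻³³

Ksp = 1.51×10⁻³³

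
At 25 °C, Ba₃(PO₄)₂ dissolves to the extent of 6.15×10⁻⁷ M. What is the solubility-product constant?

Ba₃(PO₄)₂(s) ⇌ 3 Ba²⁺(aq) + 2 PO₄³⁻(aq)
Let s be the molar solubility. Then [Ba²⁺] = 3s and [PO₄³⁻] = 2s.
Ksp = [Ba²⁺]^3[PO₄³⁻]^2 = (3s)^3 · (2s)^2 = 108s^5
Ksp = 108 × (6.15×10⁻⁷)^5 = 9.50×10⁻³⁰

Ksp = 9.50×10⁻³⁰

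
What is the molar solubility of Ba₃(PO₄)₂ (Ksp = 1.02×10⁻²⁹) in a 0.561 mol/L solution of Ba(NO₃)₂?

3.80×10⁻¹⁵ M

Ba₃(PO₄)₂(s) ⇌ 3 Ba²⁺(aq) + 2 PO₄³⁻(aq)
With Ba²⁺ already at 0.561 mol/L and s small, take [Ba²⁺] ≈ 0.561 mol/L and [PO₄³⁻] = 2s.
Ksp = [Ba²⁺]^3[PO₄³⁻]^2 = (0.561)^3(2s)^2
(2s)^2 = 1.02×10⁻²⁹ / (0.561)^3 = 5.78×10⁻²⁹
s = 3.80×10⁻¹⁵ mol/L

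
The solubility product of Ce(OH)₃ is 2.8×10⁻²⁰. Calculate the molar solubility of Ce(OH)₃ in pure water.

5.7×10⁻⁶ M

Ce(OH)₃(s) ⇌ Ce³⁺(aq) + 3 OH⁻(aq)
For each mole of Ce(OH)₃ that dissolves per liter, [Ce³⁺] = s and [OH⁻] = 3s; let s denote this solubility.
Ksp = [Ce³⁺][OH⁻]^3 = s · (3s)^3 = 27s^4
27s^4 = 2.8×10⁻²⁰  ⇒  s^4 = 1.0×10⁻²¹
s = (1.0×10⁻²¹)^(1/4) = 5.7×10⁻⁶ M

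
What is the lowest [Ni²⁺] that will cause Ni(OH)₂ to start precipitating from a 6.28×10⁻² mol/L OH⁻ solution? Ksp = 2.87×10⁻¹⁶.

7.28×10⁻¹⁴ M

A salt starts to precipitate once the ion product Q reaches its Ksp.
Ni(OH)₂(s) ⇌ Ni²⁺(aq) + 2 OH⁻(aq)
Ksp = [Ni²⁺][OH⁻]^2 = [Ni²⁺](6.28×10⁻²)^2
[Ni²⁺] = 2.87×10⁻¹⁶ / (6.28×10⁻²)^2 = 7.28×10⁻¹⁴
[Ni²⁺] = 7.28×10⁻¹⁴ mol/L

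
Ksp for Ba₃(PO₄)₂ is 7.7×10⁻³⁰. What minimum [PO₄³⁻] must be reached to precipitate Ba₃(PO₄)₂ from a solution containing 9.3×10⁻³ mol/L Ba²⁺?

3.1×10⁻¹² M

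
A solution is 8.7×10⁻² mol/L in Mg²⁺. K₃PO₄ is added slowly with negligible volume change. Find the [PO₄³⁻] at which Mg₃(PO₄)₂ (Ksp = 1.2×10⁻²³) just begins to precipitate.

1.3×10⁻¹⁰ M

A salt starts to precipitate once the ion product Q reaches its Ksp.
Mg₃(PO₄)₂(s) ⇌ 3 Mg²⁺(aq) + 2 PO₄³⁻(aq)
Ksp = [Mg²⁺]^3[PO₄³⁻]^2 = [PO₄³⁻]^2(8.7×10⁻²)^3
[PO₄³⁻]^2 = 1.2×10⁻²³ / (8.7×10⁻²)^3 = 1.8×10⁻²⁰
[PO₄³⁻] = 1.3×10⁻¹⁰ mol/L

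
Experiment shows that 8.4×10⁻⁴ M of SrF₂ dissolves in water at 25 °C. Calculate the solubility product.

Ksp = 2.4×10⁻⁹

SrF₂(s) ⇌ Sr²⁺(aq) + 2 F⁻(aq)
Let s be the molar solubility. Then [Sr²⁺] = s and [F⁻] = 2s.
Ksp = [Sr²⁺][F⁻]^2 = s · (2s)^2 = 4s^3
Ksp = 4 × (8.4×10⁻⁴)^3 = 2.4×10⁻⁹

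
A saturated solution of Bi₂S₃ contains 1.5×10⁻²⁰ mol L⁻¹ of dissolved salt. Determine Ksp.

Bi₂S₃(s) ⇌ 2 Bi³⁺(aq) + 3 S²⁻(aq)
Call the molar solubility s, so that [Bi³⁺] = 2s and [S²⁻] = 3s.
Ksp = [Bi³⁺]^2[S²⁻]^3 = (2s)^2 · (3s)^3 = 108s^5
Ksp = 108 × (1.5×10⁻²⁰)^5 = 8.2×10⁻⁹⁸

Ksp = 8.2×10⁻⁹⁸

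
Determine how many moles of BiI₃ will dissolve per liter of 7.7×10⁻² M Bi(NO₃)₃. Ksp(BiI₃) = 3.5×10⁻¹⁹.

5.5×10⁻⁷ M

BiI₃(s) ⇌ Bi³⁺(aq) + 3 I⁻(aq)
The solution already contains Bi³⁺ at 7.7×10⁻² M. Let s be the molar solubility of BiI₃.
[Bi³⁺] ≈ 7.7×10⁻² M (common ion dominates); [I⁻] = 3s.
Ksp = [Bi³⁺][I⁻]^3 = (7.7×10⁻²)(3s)^3
(3s)^3 = 3.5×10⁻¹⁹ / (7.7×10⁻²) = 4.5×10⁻¹⁸
s = 5.5×10⁻⁷ M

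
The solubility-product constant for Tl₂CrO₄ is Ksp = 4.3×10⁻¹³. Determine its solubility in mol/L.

4.8×10⁻⁵ M

Tl₂CrO₄(s) ⇌ 2 Tl⁺(aq) + CrO₄²⁻(aq)
Let s be the molar solubility. Then [Tl⁺] = 2s and [CrO₄²⁻] = s.
Ksp = [Tl⁺]^2[CrO₄²⁻] = (2s)^2 · s = 4s^3
4s^3 = 4.3×10⁻¹³  ⇒  s^3 = 1.1×10⁻¹³
Taking the 3rd root, s = 4.8×10⁻⁵ mol L⁻¹.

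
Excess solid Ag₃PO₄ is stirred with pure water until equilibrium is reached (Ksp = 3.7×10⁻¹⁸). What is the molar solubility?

1.9×10⁻⁵ M

Ag₃PO₄(s) ⇌ 3 Ag⁺(aq) + PO₄³⁻(aq)
With molar solubility s: [Ag⁺] = 3s, [PO₄³⁻] = s.
Ksp = [Ag⁺]^3[PO₄³⁻] = (3s)^3 · s = 27s^4
27s^4 = 3.7×10⁻¹⁸  ⇒  s^4 = 1.4×10⁻¹⁹
s = (1.4×10⁻¹⁹)^(1/4) = 1.9×10⁻⁵ M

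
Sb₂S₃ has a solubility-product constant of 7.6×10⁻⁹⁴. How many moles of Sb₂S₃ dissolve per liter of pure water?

9.3×10⁻²⁰ M

Sb₂S₃(s) ⇌ 2 Sb³⁺(aq) + 3 S²⁻(aq)
Call the molar solubility s, so that [Sb³⁺] = 2s and [S²⁻] = 3s.
Ksp = [Sb³⁺]^2[S²⁻]^3 = (2s)^2 · (3s)^3 = 108s^5
108s^5 = 7.6×10⁻⁹⁴  ⇒  s^5 = 7.0×10⁻⁹⁶
s = 9.3×10⁻²⁰ M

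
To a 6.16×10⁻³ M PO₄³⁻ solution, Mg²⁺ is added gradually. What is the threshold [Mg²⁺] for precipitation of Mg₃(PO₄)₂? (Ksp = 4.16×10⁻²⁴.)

Precipitation of each salt begins when its ion product equals Ksp.
Mg₃(PO₄)₂(s) ⇌ 3 Mg²⁺(aq) + 2 PO₄³⁻(aq)
Ksp = [Mg²⁺]^3[PO₄³⁻]^2 = [Mg²⁺]^3(6.16×10⁻³)^2
[Mg²⁺]^3 = 4.16×10⁻²⁴ / (6.16×10⁻³)^2 = 1.10×10⁻¹⁹
[Mg²⁺] = 4.79×10⁻⁷ M

4.79×10⁻⁷ M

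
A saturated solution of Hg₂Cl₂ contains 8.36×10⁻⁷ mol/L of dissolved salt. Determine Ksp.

Ksp = 2.34×10⁻¹⁸

Hg₂Cl₂(s) ⇌ Hg₂²⁺(aq) + 2 Cl⁻(aq)
Call the molar solubility s, so that [Hg₂²⁺] = s and [Cl⁻] = 2s.
Ksp = [Hg₂²⁺][Cl⁻]^2 = s · (2s)^2 = 4s^3
Ksp = 4 × (8.36×10⁻⁷)^3 = 2.34×10⁻¹⁸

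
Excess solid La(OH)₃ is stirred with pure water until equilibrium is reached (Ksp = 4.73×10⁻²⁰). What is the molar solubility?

6.47×10⁻⁶ M

La(OH)₃(s) ⇌ La³⁺(aq) + 3 OH⁻(aq)
Call the molar solubility s, so that [La³⁺] = s and [OH⁻] = 3s.
Ksp = [La³⁺][OH⁻]^3 = s · (3s)^3 = 27s^4
27s^4 = 4.73×10⁻²⁰  ⇒  s^4 = 1.75×10⁻²¹
s = (1.75×10⁻²¹)^(1/4) = 6.47×10⁻⁶ mol L⁻¹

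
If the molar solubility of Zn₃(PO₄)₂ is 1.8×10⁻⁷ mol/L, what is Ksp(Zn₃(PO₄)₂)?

Zn₃(PO₄)₂(s) ⇌ 3 Zn²⁺(aq) + 2 PO₄³⁻(aq)
For each mole of Zn₃(PO₄)₂ that dissolves per liter, [Zn²⁺] = 3s and [PO₄³⁻] = 2s; let s denote this solubility.
Ksp = [Zn²⁺]^3[PO₄³⁻]^2 = (3s)^3 · (2s)^2 = 108s^5
Ksp = 108 × (1.8×10⁻⁷)^5 = 2.0×10⁻³²

Ksp = 2.0×10⁻³²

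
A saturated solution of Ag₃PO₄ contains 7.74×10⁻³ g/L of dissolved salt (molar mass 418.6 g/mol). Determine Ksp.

s = (7.74×10⁻³ g L⁻¹)/(418.6 g mol⁻¹) = 1.8490×10⁻⁵ M
Ag₃PO₄(s) ⇌ 3 Ag⁺(aq) + PO₄³⁻(aq)
Let s be the molar solubility. Then [Ag⁺] = 3s and [PO₄³⁻] = s.
Ksp = [Ag⁺]^3[PO₄³⁻] = (3s)^3 · s = 27s^4
Ksp = 27 × (1.8490×10⁻⁵)^4 = 3.16×10⁻¹⁸

Ksp = 3.16×10⁻¹⁸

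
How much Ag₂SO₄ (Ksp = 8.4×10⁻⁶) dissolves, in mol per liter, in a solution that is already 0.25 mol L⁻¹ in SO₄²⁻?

2.9×10⁻³ M

Ag₂SO₄(s) ⇌ 2 Ag⁺(aq) + SO₄²⁻(aq)
With SO₄²⁻ already at 0.25 mol L⁻¹ and s small, take [SO₄²⁻] ≈ 0.25 mol L⁻¹ and [Ag⁺] = 2s.
Ksp = [Ag⁺]^2[SO₄²⁻] = (2s)^2(0.25)
(2s)^2 = 8.4×10⁻⁶ / (0.25) = 3.4×10⁻⁵
s = 2.9×10⁻³ mol L⁻¹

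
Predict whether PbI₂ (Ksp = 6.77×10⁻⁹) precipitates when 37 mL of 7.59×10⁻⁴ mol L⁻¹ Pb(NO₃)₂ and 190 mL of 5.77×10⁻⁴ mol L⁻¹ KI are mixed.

No

The combined volume is 227 mL.
[Pb²⁺] = (7.59×10⁻⁴)(37)/227 = 1.24×10⁻⁴ mol L⁻¹
[I⁻] = (5.77×10⁻⁴)(190)/227 = 4.83×10⁻⁴ mol L⁻¹
Q = [Pb²⁺][I⁻]^2 = 2.89×10⁻¹¹
Since Q (2.89×10⁻¹¹) is less than Ksp (6.77×10⁻⁹), no PbI₂ precipitates.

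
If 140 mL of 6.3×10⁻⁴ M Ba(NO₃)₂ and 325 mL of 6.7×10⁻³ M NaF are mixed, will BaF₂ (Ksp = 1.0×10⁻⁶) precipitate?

Total volume after mixing = 140 + 325 = 465 mL.
[Ba²⁺] = (6.3×10⁻⁴)(140)/465 = 1.9×10⁻⁴ M
[F⁻] = (6.7×10⁻³)(325)/465 = 4.7×10⁻³ M
Q = [Ba²⁺][F⁻]^2 = 4.2×10⁻⁹
Since Q (4.2×10⁻⁹) is less than Ksp (1.0×10⁻⁶), no BaF₂ precipitates.

No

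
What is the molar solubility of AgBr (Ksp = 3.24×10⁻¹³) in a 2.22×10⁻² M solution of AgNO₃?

AgBr(s) ⇌ Ag⁺(aq) + Br⁻(aq)
With Ag⁺ already at 2.22×10⁻² M and s small, take [Ag⁺] ≈ 2.22×10⁻² M and [Br⁻] = s.
Ksp = [Ag⁺][Br⁻] = (2.22×10⁻²)s
s = 3.24×10⁻¹³ / (2.22×10⁻²) = 1.46×10⁻¹¹
s = 1.46×10⁻¹¹ M

1.46×10⁻¹¹ M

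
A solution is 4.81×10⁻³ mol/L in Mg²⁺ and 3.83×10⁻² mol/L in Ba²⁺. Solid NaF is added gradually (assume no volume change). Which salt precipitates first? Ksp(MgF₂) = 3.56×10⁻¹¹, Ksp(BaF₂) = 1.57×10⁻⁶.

MgF₂

A salt starts to precipitate once the ion product Q reaches its Ksp.
For MgF₂: [F⁻] = (Ksp/[Mg²⁺])^(1/2) = 8.60×10⁻⁵ mol/L
For BaF₂: [F⁻] = (Ksp/[Ba²⁺])^(1/2) = 6.40×10⁻³ mol/L
The smaller threshold [F⁻] is reached first, so MgF₂ precipitates first.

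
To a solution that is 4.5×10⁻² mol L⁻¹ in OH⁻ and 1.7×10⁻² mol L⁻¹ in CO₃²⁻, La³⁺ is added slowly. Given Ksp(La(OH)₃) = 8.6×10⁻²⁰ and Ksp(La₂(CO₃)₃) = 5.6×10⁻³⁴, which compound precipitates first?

La(OH)₃

Each salt precipitates once Q = Ksp for that salt.
For La(OH)₃: [La³⁺] = (Ksp/[OH⁻]^3) = 9.4×10⁻¹⁶ mol L⁻¹
For La₂(CO₃)₃: [La³⁺] = (Ksp/[CO₃²⁻]^3)^(1/2) = 1.1×10⁻¹⁴ mol L⁻¹
The smaller threshold [La³⁺] is reached first, so La(OH)₃ precipitates first.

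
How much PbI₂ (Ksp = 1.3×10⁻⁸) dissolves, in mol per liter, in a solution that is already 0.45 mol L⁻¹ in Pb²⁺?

8.5×10⁻⁵ M

PbI₂(s) ⇌ Pb²⁺(aq) + 2 I⁻(aq)
Let s be the solubility of PbI₂ here. The common ion gives [Pb²⁺] ≈ 0.45 mol L⁻¹, and [I⁻] = 2s.
Ksp = [Pb²⁺][I⁻]^2 = (0.45)(2s)^2
(2s)^2 = 1.3×10⁻⁸ / (0.45) = 2.9×10⁻⁸
s = 8.5×10⁻⁵ mol L⁻¹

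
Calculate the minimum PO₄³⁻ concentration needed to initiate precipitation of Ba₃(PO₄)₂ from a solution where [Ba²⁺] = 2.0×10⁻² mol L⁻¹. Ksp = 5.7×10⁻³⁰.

A salt starts to precipitate once the ion product Q reaches its Ksp.
Ba₃(PO₄)₂(s) ⇌ 3 Ba²⁺(aq) + 2 PO₄³⁻(aq)
Ksp = [Ba²⁺]^3[PO₄³⁻]^2 = [PO₄³⁻]^2(2.0×10⁻²)^3
[PO₄³⁻]^2 = 5.7×10⁻³⁰ / (2.0×10⁻²)^3 = 7.1×10⁻²⁵
[PO₄³⁻] = 8.4×10⁻¹³ mol L⁻¹

8.4×10⁻¹³ M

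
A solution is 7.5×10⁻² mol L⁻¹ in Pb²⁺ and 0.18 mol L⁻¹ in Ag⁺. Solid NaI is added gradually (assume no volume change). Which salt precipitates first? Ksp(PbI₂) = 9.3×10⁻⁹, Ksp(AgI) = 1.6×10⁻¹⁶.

AgI

Precipitation of each salt begins when its ion product equals Ksp.
For PbI₂: [I⁻] = (Ksp/[Pb²⁺])^(1/2) = 3.5×10⁻⁴ mol L⁻¹
For AgI: [I⁻] = (Ksp/[Ag⁺]) = 8.9×10⁻¹⁶ mol L⁻¹
AgI requires the lower [I⁻], so it precipitates first.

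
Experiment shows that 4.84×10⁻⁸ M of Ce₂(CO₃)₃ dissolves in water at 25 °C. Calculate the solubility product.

Ksp = 2.87×10⁻³⁵

Ce₂(CO₃)₃(s) ⇌ 2 Ce³⁺(aq) + 3 CO₃²⁻(aq)
For each mole of Ce₂(CO₃)₃ that dissolves per liter, [Ce³⁺] = 2s and [CO₃²⁻] = 3s; let s denote this solubility.
Ksp = [Ce³⁺]^2[CO₃²⁻]^3 = (2s)^2 · (3s)^3 = 108s^5
Ksp = 108 × (4.84×10⁻⁸)^5 = 2.87×10⁻³⁵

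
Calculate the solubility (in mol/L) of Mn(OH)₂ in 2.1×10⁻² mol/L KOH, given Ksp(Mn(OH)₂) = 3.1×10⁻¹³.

Mn(OH)₂(s) ⇌ Mn²⁺(aq) + 2 OH⁻(aq)
OH⁻ is already present at 2.1×10⁻² mol/L. If s mol/L of Mn(OH)₂ dissolves, [Mn²⁺] = s while [OH⁻] ≈ 2.1×10⁻² mol/L.
Ksp = [Mn²⁺][OH⁻]^2 = s(2.1×10⁻²)^2
s = 3.1×10⁻¹³ / (2.1×10⁻²)^2 = 7.0×10⁻¹⁰
s = 7.0×10⁻¹⁰ mol/L

7.0×10⁻¹⁰ M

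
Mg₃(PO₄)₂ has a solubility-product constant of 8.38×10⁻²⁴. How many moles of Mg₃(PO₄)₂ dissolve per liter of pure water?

Mg₃(PO₄)₂(s) ⇌ 3 Mg²⁺(aq) + 2 PO₄³⁻(aq)
If s mol/L of Mg₃(PO₄)₂ dissolves, [Mg²⁺] = 3s and [PO₄³⁻] = 2s.
Ksp = [Mg²⁺]^3[PO₄³⁻]^2 = (3s)^3 · (2s)^2 = 108s^5
108s^5 = 8.38×10⁻²⁴  ⇒  s^5 = 7.76×10⁻²⁶
s = (7.76×10⁻²⁶)^(1/5) = 9.51×10⁻⁶ mol L⁻¹

9.51×10⁻⁶ M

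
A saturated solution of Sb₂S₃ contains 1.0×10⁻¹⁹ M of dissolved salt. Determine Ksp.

Ksp = 1.1×10⁻⁹³

Sb₂S₃(s) ⇌ 2 Sb³⁺(aq) + 3 S²⁻(aq)
With molar solubility s: [Sb³⁺] = 2s, [S²⁻] = 3s.
Ksp = [Sb³⁺]^2[S²⁻]^3 = (2s)^2 · (3s)^3 = 108s^5
Ksp = 108 × (1.0×10⁻¹⁹)^5 = 1.1×10⁻⁹³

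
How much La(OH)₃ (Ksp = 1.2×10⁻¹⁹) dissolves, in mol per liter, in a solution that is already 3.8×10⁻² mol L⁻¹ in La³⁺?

La(OH)₃(s) ⇌ La³⁺(aq) + 3 OH⁻(aq)
With La³⁺ already at 3.8×10⁻² mol L⁻¹ and s small, take [La³⁺] ≈ 3.8×10⁻² mol L⁻¹ and [OH⁻] = 3s.
Ksp = [La³⁺][OH⁻]^3 = (3.8×10⁻²)(3s)^3
(3s)^3 = 1.2×10⁻¹⁹ / (3.8×10⁻²) = 3.2×10⁻¹⁸
s = 4.9×10⁻⁷ mol L⁻¹

4.9×10⁻⁷ M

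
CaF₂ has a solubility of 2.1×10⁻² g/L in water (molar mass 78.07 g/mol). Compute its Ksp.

Convert to molarity: s = 2.1×10⁻² / 78.07 = 2.690×10⁻⁴ mol/L
CaF₂(s) ⇌ Ca²⁺(aq) + 2 F⁻(aq)
If s mol/L of CaF₂ dissolves, [Ca²⁺] = s and [F⁻] = 2s.
Ksp = [Ca²⁺][F⁻]^2 = s · (2s)^2 = 4s^3
Ksp = 4 × (2.690×10⁻⁴)^3 = 7.8×10⁻¹¹

Ksp = 7.8×10⁻¹¹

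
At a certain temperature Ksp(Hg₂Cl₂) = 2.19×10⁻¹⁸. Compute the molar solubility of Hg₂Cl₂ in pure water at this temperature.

8.18×10⁻⁷ M

Hg₂Cl₂(s) ⇌ Hg₂²⁺(aq) + 2 Cl⁻(aq)
Call the molar solubility s, so that [Hg₂²⁺] = s and [Cl⁻] = 2s.
Ksp = [Hg₂²⁺][Cl⁻]^2 = s · (2s)^2 = 4s^3
4s^3 = 2.19×10⁻¹⁸  ⇒  s^3 = 5.48×10⁻¹⁹
s = (5.48×10⁻¹⁹)^(1/3) = 8.18×10⁻⁷ mol/L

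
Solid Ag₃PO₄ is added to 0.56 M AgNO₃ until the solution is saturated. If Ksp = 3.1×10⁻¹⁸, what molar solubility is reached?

1.8×10⁻¹⁷ M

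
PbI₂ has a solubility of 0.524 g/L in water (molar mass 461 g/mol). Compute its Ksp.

Molar solubility s = (0.524 g/L) / (461 g/mol) = 1.1367×10⁻³ mol/L
PbI₂(s) ⇌ Pb²⁺(aq) + 2 I⁻(aq)
If s mol/L of PbI₂ dissolves, [Pb²⁺] = s and [I⁻] = 2s.
Ksp = [Pb²⁺][I⁻]^2 = s · (2s)^2 = 4s^3
Ksp = 4 × (1.1367×10⁻³)^3 = 5.87×10⁻⁹

Ksp = 5.87×10⁻⁹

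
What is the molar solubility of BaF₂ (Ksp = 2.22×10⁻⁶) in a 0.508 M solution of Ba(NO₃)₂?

1.05×10⁻³ M

BaF₂(s) ⇌ Ba²⁺(aq) + 2 F⁻(aq)
Ba²⁺ is already present at 0.508 M. If s mol/L of BaF₂ dissolves, [F⁻] = 2s while [Ba²⁺] ≈ 0.508 M.
Ksp = [Ba²⁺][F⁻]^2 = (0.508)(2s)^2
(2s)^2 = 2.22×10⁻⁶ / (0.508) = 4.37×10⁻⁶
s = 1.05×10⁻³ M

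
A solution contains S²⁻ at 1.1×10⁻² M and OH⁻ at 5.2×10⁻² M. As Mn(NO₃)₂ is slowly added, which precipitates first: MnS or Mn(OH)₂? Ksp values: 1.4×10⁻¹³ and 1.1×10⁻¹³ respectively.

A salt starts to precipitate once the ion product Q reaches its Ksp.
For MnS: [Mn²⁺] = (Ksp/[S²⁻]) = 1.3×10⁻¹¹ M
For Mn(OH)₂: [Mn²⁺] = (Ksp/[OH⁻]^2) = 4.1×10⁻¹¹ M
The smaller threshold [Mn²⁺] is reached first, so MnS precipitates first.

MnS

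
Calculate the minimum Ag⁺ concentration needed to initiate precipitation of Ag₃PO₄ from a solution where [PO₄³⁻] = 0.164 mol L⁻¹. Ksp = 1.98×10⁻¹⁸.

Each salt precipitates once Q = Ksp for that salt.
Ag₃PO₄(s) ⇌ 3 Ag⁺(aq) + PO₄³⁻(aq)
Ksp = [Ag⁺]^3[PO₄³⁻] = [Ag⁺]^3(0.164)
[Ag⁺]^3 = 1.98×10⁻¹⁸ / (0.164) = 1.21×10⁻¹⁷
[Ag⁺] = 2.29×10⁻⁶ mol L⁻¹

2.29×10⁻⁶ M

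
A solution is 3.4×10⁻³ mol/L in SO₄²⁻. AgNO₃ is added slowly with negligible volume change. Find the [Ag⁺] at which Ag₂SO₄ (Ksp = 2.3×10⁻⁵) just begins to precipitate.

8.2×10⁻² M

Each salt precipitates once Q = Ksp for that salt.
Ag₂SO₄(s) ⇌ 2 Ag⁺(aq) + SO₄²⁻(aq)
Ksp = [Ag⁺]^2[SO₄²⁻] = [Ag⁺]^2(3.4×10⁻³)
[Ag⁺]^2 = 2.3×10⁻⁵ / (3.4×10⁻³) = 6.8×10⁻³
[Ag⁺] = 8.2×10⁻² mol/L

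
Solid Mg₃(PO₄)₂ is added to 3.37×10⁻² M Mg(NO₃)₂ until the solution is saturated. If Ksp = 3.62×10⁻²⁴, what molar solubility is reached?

1.54×10⁻¹⁰ M

Mg₃(PO₄)₂(s) ⇌ 3 Mg²⁺(aq) + 2 PO₄³⁻(aq)
With Mg²⁺ already at 3.37×10⁻² M and s small, take [Mg²⁺] ≈ 3.37×10⁻² M and [PO₄³⁻] = 2s.
Ksp = [Mg²⁺]^3[PO₄³⁻]^2 = (3.37×10⁻²)^3(2s)^2
(2s)^2 = 3.62×10⁻²⁴ / (3.37×10⁻²)^3 = 9.46×10⁻²⁰
s = 1.54×10⁻¹⁰ M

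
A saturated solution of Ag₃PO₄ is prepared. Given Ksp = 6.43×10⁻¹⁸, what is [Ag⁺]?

6.63×10⁻⁵ M

Ag₃PO₄(s) ⇌ 3 Ag⁺(aq) + PO₄³⁻(aq)
With molar solubility s: [Ag⁺] = 3s, [PO₄³⁻] = s.
Ksp = [Ag⁺]^3[PO₄³⁻] = (3s)^3 · s = 27s^4 = 6.43×10⁻¹⁸
s = 2.21×10⁻⁵ mol/L
[Ag⁺] = 3s = 6.63×10⁻⁵ mol/L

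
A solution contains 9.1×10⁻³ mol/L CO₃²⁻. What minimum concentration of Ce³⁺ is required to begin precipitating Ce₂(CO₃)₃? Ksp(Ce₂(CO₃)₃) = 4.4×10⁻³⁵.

7.6×10⁻¹⁵ M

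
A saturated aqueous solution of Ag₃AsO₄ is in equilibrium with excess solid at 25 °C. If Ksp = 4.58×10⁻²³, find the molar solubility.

1.14×10⁻⁶ M

Ag₃AsO₄(s) ⇌ 3 Ag⁺(aq) + AsO₄³⁻(aq)
For each mole of Ag₃AsO₄ that dissolves per liter, [Ag⁺] = 3s and [AsO₄³⁻] = s; let s denote this solubility.
Ksp = [Ag⁺]^3[AsO₄³⁻] = (3s)^3 · s = 27s^4
27s^4 = 4.58×10⁻²³  ⇒  s^4 = 1.70×10⁻²⁴
s = 1.14×10⁻⁶ mol/L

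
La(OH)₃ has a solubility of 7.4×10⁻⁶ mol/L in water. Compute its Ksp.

Ksp = 8.1×10⁻²⁰

La(OH)₃(s) ⇌ La³⁺(aq) + 3 OH⁻(aq)
Call the molar solubility s, so that [La³⁺] = s and [OH⁻] = 3s.
Ksp = [La³⁺][OH⁻]^3 = s · (3s)^3 = 27s^4
Ksp = 27 × (7.4×10⁻⁶)^4 = 8.1×10⁻²⁰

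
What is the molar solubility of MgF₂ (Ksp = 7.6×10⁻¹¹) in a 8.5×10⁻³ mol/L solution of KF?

1.1×10⁻⁶ M

MgF₂(s) ⇌ Mg²⁺(aq) + 2 F⁻(aq)
Let s be the solubility of MgF₂ here. The common ion gives [F⁻] ≈ 8.5×10⁻³ mol/L, and [Mg²⁺] = s.
Ksp = [Mg²⁺][F⁻]^2 = s(8.5×10⁻³)^2
s = 7.6×10⁻¹¹ / (8.5×10⁻³)^2 = 1.1×10⁻⁶
s = 1.1×10⁻⁶ mol/L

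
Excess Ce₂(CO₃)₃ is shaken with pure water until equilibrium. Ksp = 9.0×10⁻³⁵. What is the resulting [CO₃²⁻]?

Ce₂(CO₃)₃(s) ⇌ 2 Ce³⁺(aq) + 3 CO₃²⁻(aq)
Let s be the molar solubility. Then [Ce³⁺] = 2s and [CO₃²⁻] = 3s.
Ksp = [Ce³⁺]^2[CO₃²⁻]^3 = (2s)^2 · (3s)^3 = 108s^5 = 9.0×10⁻³⁵
s = 6.1×10⁻⁸ M
[CO₃²⁻] = 3s = 1.8×10⁻⁷ M

1.8×10⁻⁷ M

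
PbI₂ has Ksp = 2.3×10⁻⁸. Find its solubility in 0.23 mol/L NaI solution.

4.3×10⁻⁷ M

PbI₂(s) ⇌ Pb²⁺(aq) + 2 I⁻(aq)
The solution already contains I⁻ at 0.23 mol/L. Let s be the molar solubility of PbI₂.
[I⁻] ≈ 0.23 mol/L (common ion dominates); [Pb²⁺] = s.
Ksp = [Pb²⁺][I⁻]^2 = s(0.23)^2
s = 2.3×10⁻⁸ / (0.23)^2 = 4.3×10⁻⁷
s = 4.3×10⁻⁷ mol/L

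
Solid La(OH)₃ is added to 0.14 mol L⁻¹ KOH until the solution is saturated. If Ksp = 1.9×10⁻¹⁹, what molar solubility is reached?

6.9×10⁻¹⁷ M

La(OH)₃(s) ⇌ La³⁺(aq) + 3 OH⁻(aq)
The solution already contains OH⁻ at 0.14 mol L⁻¹. Let s be the molar solubility of La(OH)₃.
[OH⁻] ≈ 0.14 mol L⁻¹ (common ion dominates); [La³⁺] = s.
Ksp = [La³⁺][OH⁻]^3 = s(0.14)^3
s = 1.9×10⁻¹⁹ / (0.14)^3 = 6.9×10⁻¹⁷
s = 6.9×10⁻¹⁷ mol L⁻¹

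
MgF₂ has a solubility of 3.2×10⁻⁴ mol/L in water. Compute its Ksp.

MgF₂(s) ⇌ Mg²⁺(aq) + 2 F⁻(aq)
Call the molar solubility s, so that [Mg²⁺] = s and [F⁻] = 2s.
Ksp = [Mg²⁺][F⁻]^2 = s · (2s)^2 = 4s^3
Ksp = 4 × (3.2×10⁻⁴)^3 = 1.3×10⁻¹⁰

Ksp = 1.3×10⁻¹⁰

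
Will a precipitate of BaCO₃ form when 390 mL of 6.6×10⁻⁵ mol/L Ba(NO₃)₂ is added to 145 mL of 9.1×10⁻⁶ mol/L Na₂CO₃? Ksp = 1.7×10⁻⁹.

No

After mixing, V = 390 mL + 145 mL = 535 mL.
[Ba²⁺] = (6.6×10⁻⁵)(390)/535 = 4.8×10⁻⁵ mol/L
[CO₃²⁻] = (9.1×10⁻⁶)(145)/535 = 2.5×10⁻⁶ mol/L
Q = [Ba²⁺][CO₃²⁻] = 1.2×10⁻¹⁰
Since Q (1.2×10⁻¹⁰) is less than Ksp (1.7×10⁻⁹), no BaCO₃ precipitates.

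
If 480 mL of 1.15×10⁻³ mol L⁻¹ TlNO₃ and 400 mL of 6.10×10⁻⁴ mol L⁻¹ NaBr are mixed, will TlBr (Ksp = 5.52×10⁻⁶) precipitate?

No

The combined volume is 880 mL.
[Tl⁺] = (1.15×10⁻³)(480)/880 = 6.27×10⁻⁴ mol L⁻¹
[Br⁻] = (6.10×10⁻⁴)(400)/880 = 2.77×10⁻⁴ mol L⁻¹
Q = [Tl⁺][Br⁻] = 1.74×10⁻⁷
Q < Ksp (1.74×10⁻⁷ vs 5.52×10⁻⁶); the solution remains unsaturated and no precipitate forms.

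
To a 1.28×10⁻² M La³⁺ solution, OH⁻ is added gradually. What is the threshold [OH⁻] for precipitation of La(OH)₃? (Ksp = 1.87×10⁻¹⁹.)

Precipitation begins when Q = Ksp.
La(OH)₃(s) ⇌ La³⁺(aq) + 3 OH⁻(aq)
Ksp = [La³⁺][OH⁻]^3 = [OH⁻]^3(1.28×10⁻²)
[OH⁻]^3 = 1.87×10⁻¹⁹ / (1.28×10⁻²) = 1.46×10⁻¹⁷
[OH⁻] = 2.44×10⁻⁶ M

2.44×10⁻⁶ M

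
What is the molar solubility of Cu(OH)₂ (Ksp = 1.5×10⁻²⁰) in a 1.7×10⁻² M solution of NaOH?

5.2×10⁻¹⁷ M

Cu(OH)₂(s) ⇌ Cu²⁺(aq) + 2 OH⁻(aq)
Let s be the solubility of Cu(OH)₂ here. The common ion gives [OH⁻] ≈ 1.7×10⁻² M, and [Cu²⁺] = s.
Ksp = [Cu²⁺][OH⁻]^2 = s(1.7×10⁻²)^2
s = 1.5×10⁻²⁰ / (1.7×10⁻²)^2 = 5.2×10⁻¹⁷
s = 5.2×10⁻¹⁷ M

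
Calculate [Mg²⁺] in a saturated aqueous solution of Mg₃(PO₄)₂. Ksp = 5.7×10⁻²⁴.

2.6×10⁻⁵ M

Mg₃(PO₄)₂(s) ⇌ 3 Mg²⁺(aq) + 2 PO₄³⁻(aq)
Let s be the molar solubility. Then [Mg²⁺] = 3s and [PO₄³⁻] = 2s.
Ksp = [Mg²⁺]^3[PO₄³⁻]^2 = (3s)^3 · (2s)^2 = 108s^5 = 5.7×10⁻²⁴
s = 8.8×10⁻⁶ M
[Mg²⁺] = 3s = 2.6×10⁻⁵ M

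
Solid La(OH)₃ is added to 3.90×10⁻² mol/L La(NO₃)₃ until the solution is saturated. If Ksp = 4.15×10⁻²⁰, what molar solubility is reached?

La(OH)₃(s) ⇌ La³⁺(aq) + 3 OH⁻(aq)
La³⁺ is already present at 3.90×10⁻² mol/L. If s mol/L of La(OH)₃ dissolves, [OH⁻] = 3s while [La³⁺] ≈ 3.90×10⁻² mol/L.
Ksp = [La³⁺][OH⁻]^3 = (3.90×10⁻²)(3s)^3
(3s)^3 = 4.15×10⁻²⁰ / (3.90×10⁻²) = 1.06×10⁻¹⁸
s = 3.40×10⁻⁷ mol/L

3.40×10⁻⁷ M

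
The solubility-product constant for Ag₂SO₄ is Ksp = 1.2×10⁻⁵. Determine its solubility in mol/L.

Ag₂SO₄(s) ⇌ 2 Ag⁺(aq) + SO₄²⁻(aq)
Call the molar solubility s, so that [Ag⁺] = 2s and [SO₄²⁻] = s.
Ksp = [Ag⁺]^2[SO₄²⁻] = (2s)^2 · s = 4s^3
4s^3 = 1.2×10⁻⁵  ⇒  s^3 = 3.0×10⁻⁶
s = 1.4×10⁻² M

1.4×10⁻² M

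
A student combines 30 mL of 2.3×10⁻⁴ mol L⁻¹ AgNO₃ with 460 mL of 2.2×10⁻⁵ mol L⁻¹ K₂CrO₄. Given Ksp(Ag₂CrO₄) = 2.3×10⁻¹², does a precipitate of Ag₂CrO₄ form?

The combined volume is 490 mL.
[Ag⁺] = (2.3×10⁻⁴)(30)/490 = 1.4×10⁻⁵ mol L⁻¹
[CrO₄²⁻] = (2.2×10⁻⁵)(460)/490 = 2.1×10⁻⁵ mol L⁻¹
Q = [Ag⁺]^2[CrO₄²⁻] = 4.1×10⁻¹⁵
Q = 4.1×10⁻¹⁵ < Ksp = 2.3×10⁻¹², so the solution is unsaturated and no precipitate forms.

No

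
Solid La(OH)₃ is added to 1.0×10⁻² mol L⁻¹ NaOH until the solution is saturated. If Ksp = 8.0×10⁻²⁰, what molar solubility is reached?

8.0×10⁻¹⁴ M

La(OH)₃(s) ⇌ La³⁺(aq) + 3 OH⁻(aq)
With OH⁻ already at 1.0×10⁻² mol L⁻¹ and s small, take [OH⁻] ≈ 1.0×10⁻² mol L⁻¹ and [La³⁺] = s.
Ksp = [La³⁺][OH⁻]^3 = s(1.0×10⁻²)^3
s = 8.0×10⁻²⁰ / (1.0×10⁻²)^3 = 8.0×10⁻¹⁴
s = 8.0×10⁻¹⁴ mol L⁻¹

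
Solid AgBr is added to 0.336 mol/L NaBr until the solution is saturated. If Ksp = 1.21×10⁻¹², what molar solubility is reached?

3.60×10⁻¹² M

AgBr(s) ⇌ Ag⁺(aq) + Br⁻(aq)
The solution already contains Br⁻ at 0.336 mol/L. Let s be the molar solubility of AgBr.
[Br⁻] ≈ 0.336 mol/L (common ion dominates); [Ag⁺] = s.
Ksp = [Ag⁺][Br⁻] = s(0.336)
s = 1.21×10⁻¹² / (0.336) = 3.60×10⁻¹²
s = 3.60×10⁻¹² mol/L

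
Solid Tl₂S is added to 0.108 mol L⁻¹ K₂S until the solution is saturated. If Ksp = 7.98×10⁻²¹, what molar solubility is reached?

Tl₂S(s) ⇌ 2 Tl⁺(aq) + S²⁻(aq)
The solution already contains S²⁻ at 0.108 mol L⁻¹. Let s be the molar solubility of Tl₂S.
[S²⁻] ≈ 0.108 mol L⁻¹ (common ion dominates); [Tl⁺] = 2s.
Ksp = [Tl⁺]^2[S²⁻] = (2s)^2(0.108)
(2s)^2 = 7.98×10⁻²¹ / (0.108) = 7.39×10⁻²⁰
s = 1.36×10⁻¹⁰ mol L⁻¹

1.36×10⁻¹⁰ M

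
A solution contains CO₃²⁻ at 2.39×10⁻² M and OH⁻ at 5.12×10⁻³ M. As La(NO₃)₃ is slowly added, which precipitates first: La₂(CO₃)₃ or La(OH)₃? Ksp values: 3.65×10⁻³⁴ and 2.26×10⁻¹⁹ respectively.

La₂(CO₃)₃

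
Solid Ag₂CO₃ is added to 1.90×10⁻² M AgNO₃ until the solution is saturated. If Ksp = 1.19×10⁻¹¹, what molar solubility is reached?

3.30×10⁻⁸ M

Ag₂CO₃(s) ⇌ 2 Ag⁺(aq) + CO₃²⁻(aq)
Ag⁺ is already present at 1.90×10⁻² M. If s mol/L of Ag₂CO₃ dissolves, [CO₃²⁻] = s while [Ag⁺] ≈ 1.90×10⁻² M.
Ksp = [Ag⁺]^2[CO₃²⁻] = (1.90×10⁻²)^2s
s = 1.19×10⁻¹¹ / (1.90×10⁻²)^2 = 3.30×10⁻⁸
s = 3.30×10⁻⁸ M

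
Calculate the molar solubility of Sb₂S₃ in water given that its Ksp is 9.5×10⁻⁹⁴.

Sb₂S₃(s) ⇌ 2 Sb³⁺(aq) + 3 S²⁻(aq)
With molar solubility s: [Sb³⁺] = 2s, [S²⁻] = 3s.
Ksp = [Sb³⁺]^2[S²⁻]^3 = (2s)^2 · (3s)^3 = 108s^5
108s^5 = 9.5×10⁻⁹⁴  ⇒  s^5 = 8.8×10⁻⁹⁶
s = (8.8×10⁻⁹⁶)^(1/5) = 9.7×10⁻²⁰ mol/L

9.7×10⁻²⁰ M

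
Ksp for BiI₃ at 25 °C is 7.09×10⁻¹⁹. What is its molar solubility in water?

1.27×10⁻⁵ M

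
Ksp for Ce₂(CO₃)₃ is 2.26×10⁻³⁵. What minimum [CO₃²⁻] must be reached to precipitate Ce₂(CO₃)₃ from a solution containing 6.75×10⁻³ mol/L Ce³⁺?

Precipitation begins when Q = Ksp.
Ce₂(CO₃)₃(s) ⇌ 2 Ce³⁺(aq) + 3 CO₃²⁻(aq)
Ksp = [Ce³⁺]^2[CO₃²⁻]^3 = [CO₃²⁻]^3(6.75×10⁻³)^2
[CO₃²⁻]^3 = 2.26×10⁻³⁵ / (6.75×10⁻³)^2 = 4.96×10⁻³¹
[CO₃²⁻] = 7.92×10⁻¹¹ mol/L

7.92×10⁻¹¹ M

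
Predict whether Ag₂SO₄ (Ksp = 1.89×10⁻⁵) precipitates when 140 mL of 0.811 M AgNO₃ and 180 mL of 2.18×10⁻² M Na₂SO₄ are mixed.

Yes

The combined volume is 320 mL.
[Ag⁺] = (0.811)(140)/320 = 0.355 M
[SO₄²⁻] = (2.18×10⁻²)(180)/320 = 1.23×10⁻² M
Q = [Ag⁺]^2[SO₄²⁻] = 1.54×10⁻³
Because Q > Ksp (1.54×10⁻³ vs 1.89×10⁻⁵), a precipitate of Ag₂SO₄ forms.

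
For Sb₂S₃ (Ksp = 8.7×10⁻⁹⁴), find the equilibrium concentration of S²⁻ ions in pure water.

Sb₂S₃(s) ⇌ 2 Sb³⁺(aq) + 3 S²⁻(aq)
For each mole of Sb₂S₃ that dissolves per liter, [Sb³⁺] = 2s and [S²⁻] = 3s; let s denote this solubility.
Ksp = [Sb³⁺]^2[S²⁻]^3 = (2s)^2 · (3s)^3 = 108s^5 = 8.7×10⁻⁹⁴
s = 9.6×10⁻²⁰ mol/L
[S²⁻] = 3s = 2.9×10⁻¹⁹ mol/L

2.9×10⁻¹⁹ M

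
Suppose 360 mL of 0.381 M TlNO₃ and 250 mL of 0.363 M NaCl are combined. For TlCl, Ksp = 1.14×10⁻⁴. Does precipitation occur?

The combined volume is 610 mL.
[Tl⁺] = (0.381)(360)/610 = 0.225 M
[Cl⁻] = (0.363)(250)/610 = 0.149 M
Q = [Tl⁺][Cl⁻] = 3.35×10⁻²
Because Q > Ksp (3.35×10⁻² vs 1.14×10⁻⁴), a precipitate of TlCl forms.

Yes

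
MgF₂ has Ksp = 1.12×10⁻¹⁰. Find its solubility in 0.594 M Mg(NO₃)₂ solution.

6.87×10⁻⁶ M

MgF₂(s) ⇌ Mg²⁺(aq) + 2 F⁻(aq)
The solution already contains Mg²⁺ at 0.594 M. Let s be the molar solubility of MgF₂.
[Mg²⁺] ≈ 0.594 M (common ion dominates); [F⁻] = 2s.
Ksp = [Mg²⁺][F⁻]^2 = (0.594)(2s)^2
(2s)^2 = 1.12×10⁻¹⁰ / (0.594) = 1.89×10⁻¹⁰
s = 6.87×10⁻⁶ M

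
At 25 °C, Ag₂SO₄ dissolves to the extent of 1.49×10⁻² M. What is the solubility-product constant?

Ksp = 1.32×10⁻⁵

Ag₂SO₄(s) ⇌ 2 Ag⁺(aq) + SO₄²⁻(aq)
For each mole of Ag₂SO₄ that dissolves per liter, [Ag⁺] = 2s and [SO₄²⁻] = s; let s denote this solubility.
Ksp = [Ag⁺]^2[SO₄²⁻] = (2s)^2 · s = 4s^3
Ksp = 4 × (1.49×10⁻²)^3 = 1.32×10⁻⁵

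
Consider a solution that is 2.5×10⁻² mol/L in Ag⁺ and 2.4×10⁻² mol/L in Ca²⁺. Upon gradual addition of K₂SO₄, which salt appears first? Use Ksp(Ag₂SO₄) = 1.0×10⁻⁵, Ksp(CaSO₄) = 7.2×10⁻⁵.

Each salt precipitates once Q = Ksp for that salt.
For Ag₂SO₄: [SO₄²⁻] = (Ksp/[Ag⁺]^2) = 1.6×10⁻² mol/L
For CaSO₄: [SO₄²⁻] = (Ksp/[Ca²⁺]) = 3.0×10⁻³ mol/L
CaSO₄ requires the lower [SO₄²⁻], so it precipitates first.

CaSO₄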